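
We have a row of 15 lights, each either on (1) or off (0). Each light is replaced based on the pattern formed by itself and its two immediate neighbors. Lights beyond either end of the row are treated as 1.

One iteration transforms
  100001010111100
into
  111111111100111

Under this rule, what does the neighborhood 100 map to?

1

At position 1 the neighborhood is 100; the next row has 1 there.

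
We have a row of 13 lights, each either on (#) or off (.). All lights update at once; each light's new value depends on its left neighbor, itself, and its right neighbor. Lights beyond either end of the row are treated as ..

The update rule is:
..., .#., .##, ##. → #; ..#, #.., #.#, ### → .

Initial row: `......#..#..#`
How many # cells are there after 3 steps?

6

step 1: #####.#..#..#
step 2: #...#.#..#..#
step 3: #.#.#.#..#..#
count of #: 6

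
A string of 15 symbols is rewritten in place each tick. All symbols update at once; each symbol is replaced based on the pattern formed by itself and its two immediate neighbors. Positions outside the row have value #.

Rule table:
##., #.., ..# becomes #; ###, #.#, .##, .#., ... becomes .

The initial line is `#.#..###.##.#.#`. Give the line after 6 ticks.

#..##..#..#....
###.###.##.#..#
..#...#..#..##.
##.#.#.##.##.#.
.#......#..#...
..#....#.##.#.#

..#....#.##.#.#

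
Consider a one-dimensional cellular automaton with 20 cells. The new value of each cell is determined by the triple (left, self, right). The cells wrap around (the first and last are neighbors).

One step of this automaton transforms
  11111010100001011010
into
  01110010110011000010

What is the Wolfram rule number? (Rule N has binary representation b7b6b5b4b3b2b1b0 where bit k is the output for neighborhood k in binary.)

position 1: 111 → 1  (bit 7 = 1)
position 4: 110 → 0  (bit 6 = 0)
position 5: 101 → 0  (bit 5 = 0)
position 9: 100 → 1  (bit 4 = 1)
position 0: 011 → 0  (bit 3 = 0)
position 6: 010 → 1  (bit 2 = 1)
position 12: 001 → 1  (bit 1 = 1)
position 10: 000 → 0  (bit 0 = 0)
bits b7..b0 = 10010110 = 150

150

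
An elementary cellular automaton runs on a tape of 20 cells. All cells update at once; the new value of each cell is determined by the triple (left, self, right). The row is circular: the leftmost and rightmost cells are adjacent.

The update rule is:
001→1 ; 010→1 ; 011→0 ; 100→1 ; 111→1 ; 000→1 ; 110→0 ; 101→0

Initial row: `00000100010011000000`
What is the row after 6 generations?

11111111111100111111
11111111111011011111
11111111110000001111
11111111101111110111
11111111000111100011
11111110111011011101

11111110111011011101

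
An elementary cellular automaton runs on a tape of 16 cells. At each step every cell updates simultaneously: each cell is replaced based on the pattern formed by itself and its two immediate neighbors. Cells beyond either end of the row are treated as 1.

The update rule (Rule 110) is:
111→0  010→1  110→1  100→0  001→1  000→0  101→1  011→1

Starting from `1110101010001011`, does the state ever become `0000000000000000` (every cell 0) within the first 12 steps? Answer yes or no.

step 1: 0011111110011110
step 2: 0110000010110011
step 3: 1110000111110110
step 4: 0010001100011111
step 5: 0110011100110000
step 6: 1110110101110001
step 7: 0011111111010011
step 8: 0110000001110110
step 9: 1110000011011111
step 10: 0010000111110000
step 11: 0110001100010001
step 12: 1110011100110011
step 12 is 1110011100110011, still not uniform 0

no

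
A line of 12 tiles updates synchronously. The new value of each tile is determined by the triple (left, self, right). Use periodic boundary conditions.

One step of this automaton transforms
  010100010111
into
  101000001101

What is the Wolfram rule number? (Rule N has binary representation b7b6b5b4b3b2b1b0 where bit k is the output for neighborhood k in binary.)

position 10: 111 → 0  (bit 7 = 0)
position 11: 110 → 1  (bit 6 = 1)
position 0: 101 → 1  (bit 5 = 1)
position 4: 100 → 0  (bit 4 = 0)
position 9: 011 → 1  (bit 3 = 1)
position 1: 010 → 0  (bit 2 = 0)
position 6: 001 → 0  (bit 1 = 0)
position 5: 000 → 0  (bit 0 = 0)
bits b7..b0 = 01101000 = 104

104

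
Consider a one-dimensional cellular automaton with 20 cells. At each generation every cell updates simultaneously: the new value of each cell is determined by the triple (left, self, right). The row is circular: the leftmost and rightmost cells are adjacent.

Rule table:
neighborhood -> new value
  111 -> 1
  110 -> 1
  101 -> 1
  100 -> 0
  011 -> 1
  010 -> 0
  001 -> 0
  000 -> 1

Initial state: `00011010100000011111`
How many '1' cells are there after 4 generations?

19

01011101001111011111
10111110001111111111
11111110101111111111
11111111011111111111
count of 1: 19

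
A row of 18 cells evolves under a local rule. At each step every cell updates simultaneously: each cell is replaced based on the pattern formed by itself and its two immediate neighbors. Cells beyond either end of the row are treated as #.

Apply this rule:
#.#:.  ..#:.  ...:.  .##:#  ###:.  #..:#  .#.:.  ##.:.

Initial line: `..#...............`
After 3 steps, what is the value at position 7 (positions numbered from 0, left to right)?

#..#..............
.#..#.............
..#..#............
position 7 holds .

.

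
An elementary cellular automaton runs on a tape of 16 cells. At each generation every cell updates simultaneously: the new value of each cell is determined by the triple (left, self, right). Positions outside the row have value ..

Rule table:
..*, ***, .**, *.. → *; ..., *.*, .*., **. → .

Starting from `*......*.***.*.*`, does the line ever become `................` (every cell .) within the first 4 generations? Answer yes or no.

no

generation 1: .*....*..**.....
generation 2: *.*..*.***.*....
generation 3: ...**..**...*...
generation 4: ..**.***.*.*.*..
generation 4 is ..**.***.*.*.*.., still not uniform .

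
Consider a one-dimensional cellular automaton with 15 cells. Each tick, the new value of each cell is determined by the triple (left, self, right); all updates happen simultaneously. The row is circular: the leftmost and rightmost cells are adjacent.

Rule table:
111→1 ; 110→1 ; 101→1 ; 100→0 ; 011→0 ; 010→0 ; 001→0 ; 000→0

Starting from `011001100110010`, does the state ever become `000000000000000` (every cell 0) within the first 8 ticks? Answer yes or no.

001000100010000
000000000000000
all cells are 0 at tick 2

yes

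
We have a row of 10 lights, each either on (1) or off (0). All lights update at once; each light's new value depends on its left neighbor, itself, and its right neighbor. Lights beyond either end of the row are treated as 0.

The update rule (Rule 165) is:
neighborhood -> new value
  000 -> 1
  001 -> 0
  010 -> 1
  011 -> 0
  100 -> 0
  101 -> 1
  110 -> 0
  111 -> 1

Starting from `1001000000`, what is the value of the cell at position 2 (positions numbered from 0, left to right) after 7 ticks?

1

tick 1: 1001011111
tick 2: 1001101110
tick 3: 1000010100
tick 4: 1011011101
tick 5: 1100101011
tick 6: 0000111100
tick 7: 1110011001
position 2 holds 1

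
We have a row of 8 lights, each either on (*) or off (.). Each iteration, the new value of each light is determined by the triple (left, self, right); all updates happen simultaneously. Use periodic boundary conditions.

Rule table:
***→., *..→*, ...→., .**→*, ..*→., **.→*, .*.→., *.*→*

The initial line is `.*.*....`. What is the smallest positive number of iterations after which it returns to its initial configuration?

..*.*...
...*.*..
....*.*.
.....*.*
*.....*.
.*.....*
*.*.....
.*.*....

8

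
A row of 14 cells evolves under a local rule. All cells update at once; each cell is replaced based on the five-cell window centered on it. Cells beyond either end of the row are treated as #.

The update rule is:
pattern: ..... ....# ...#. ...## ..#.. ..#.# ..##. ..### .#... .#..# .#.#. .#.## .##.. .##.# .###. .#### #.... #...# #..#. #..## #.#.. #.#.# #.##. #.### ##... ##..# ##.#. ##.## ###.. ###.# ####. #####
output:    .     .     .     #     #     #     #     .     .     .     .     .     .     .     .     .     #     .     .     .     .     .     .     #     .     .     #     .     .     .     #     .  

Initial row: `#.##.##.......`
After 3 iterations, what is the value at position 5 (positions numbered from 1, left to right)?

........#....#
.#......#.#.#.
#..#....#.....
position 5 holds .

.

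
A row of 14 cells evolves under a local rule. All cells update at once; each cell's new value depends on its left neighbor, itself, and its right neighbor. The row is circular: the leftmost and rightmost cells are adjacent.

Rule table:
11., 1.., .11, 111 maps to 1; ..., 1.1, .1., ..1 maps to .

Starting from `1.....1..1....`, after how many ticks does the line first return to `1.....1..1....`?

14

.1.....1..1...
..1.....1..1..
...1.....1..1.
....1.....1..1
1....1.....1..
.1....1.....1.
..1....1.....1
1..1....1.....
.1..1....1....
..1..1....1...
...1..1....1..
....1..1....1.
.....1..1....1
1.....1..1....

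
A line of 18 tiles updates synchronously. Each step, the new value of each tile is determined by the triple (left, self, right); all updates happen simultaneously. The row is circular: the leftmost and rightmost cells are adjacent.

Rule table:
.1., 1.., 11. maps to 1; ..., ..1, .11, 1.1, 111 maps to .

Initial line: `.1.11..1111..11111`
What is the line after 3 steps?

..11..11....11...1

step 1: .1..11....11.....1
step 2: .11..11....11....1
step 3: ..11..11....11...1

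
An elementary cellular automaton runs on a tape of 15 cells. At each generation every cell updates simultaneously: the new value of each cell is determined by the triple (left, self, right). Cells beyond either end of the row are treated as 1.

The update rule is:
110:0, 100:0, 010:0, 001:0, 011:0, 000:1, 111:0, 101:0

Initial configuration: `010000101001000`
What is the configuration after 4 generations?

000110000000010
010000111111000
000110000000010  (repeats generation 1; period 2)
generation 4: 010000111111000

010000111111000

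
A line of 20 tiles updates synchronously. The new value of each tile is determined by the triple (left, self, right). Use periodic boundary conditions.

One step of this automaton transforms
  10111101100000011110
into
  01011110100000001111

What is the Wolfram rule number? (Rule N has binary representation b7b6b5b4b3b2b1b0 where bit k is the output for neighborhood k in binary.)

224

position 3: 111 → 1  (bit 7 = 1)
position 5: 110 → 1  (bit 6 = 1)
position 1: 101 → 1  (bit 5 = 1)
position 9: 100 → 0  (bit 4 = 0)
position 2: 011 → 0  (bit 3 = 0)
position 0: 010 → 0  (bit 2 = 0)
position 14: 001 → 0  (bit 1 = 0)
position 10: 000 → 0  (bit 0 = 0)
bits b7..b0 = 11100000 = 224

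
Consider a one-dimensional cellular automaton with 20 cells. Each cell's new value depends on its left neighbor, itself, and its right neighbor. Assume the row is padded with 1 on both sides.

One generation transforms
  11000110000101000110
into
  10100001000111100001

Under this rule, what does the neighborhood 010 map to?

1

At position 11 the neighborhood is 010; the next row has 1 there.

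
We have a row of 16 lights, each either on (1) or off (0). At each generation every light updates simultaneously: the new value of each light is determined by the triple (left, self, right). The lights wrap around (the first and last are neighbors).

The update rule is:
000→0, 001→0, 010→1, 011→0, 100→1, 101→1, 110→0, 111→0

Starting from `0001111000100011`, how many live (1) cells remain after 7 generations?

4

generation 1: 1000000100110000
generation 2: 1100000110001000
generation 3: 0010000001001100
generation 4: 0011000001100010
generation 5: 0000100000010011
generation 6: 1000110000011000
generation 7: 1100001000000100
count of 1: 4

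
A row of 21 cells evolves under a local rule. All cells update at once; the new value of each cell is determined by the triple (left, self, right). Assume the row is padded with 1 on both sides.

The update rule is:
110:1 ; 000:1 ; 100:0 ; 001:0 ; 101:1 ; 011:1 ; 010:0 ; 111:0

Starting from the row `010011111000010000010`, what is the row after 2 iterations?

101000100111010101001

100010001011000111001
101000100111010101001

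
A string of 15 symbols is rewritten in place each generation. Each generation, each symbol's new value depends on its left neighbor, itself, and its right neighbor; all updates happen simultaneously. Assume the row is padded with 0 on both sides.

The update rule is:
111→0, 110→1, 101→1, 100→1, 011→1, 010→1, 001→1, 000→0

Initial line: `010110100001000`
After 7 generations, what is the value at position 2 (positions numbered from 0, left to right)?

1

111111110011100
100000011110110
110000110011111
111001111110001
101111000011011
111001100111111
101111111100001
position 2 holds 1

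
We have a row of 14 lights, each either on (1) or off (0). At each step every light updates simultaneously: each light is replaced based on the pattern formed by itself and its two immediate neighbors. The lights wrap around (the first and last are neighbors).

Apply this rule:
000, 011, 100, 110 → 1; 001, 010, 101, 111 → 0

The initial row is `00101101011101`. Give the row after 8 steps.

step 1: 10001100010100
step 2: 01101111000010
step 3: 01101001111001
step 4: 01100101001100
step 5: 01110000101111
step 6: 01011110001001
step 7: 00010011100100
step 8: 11001010110011

11001010110011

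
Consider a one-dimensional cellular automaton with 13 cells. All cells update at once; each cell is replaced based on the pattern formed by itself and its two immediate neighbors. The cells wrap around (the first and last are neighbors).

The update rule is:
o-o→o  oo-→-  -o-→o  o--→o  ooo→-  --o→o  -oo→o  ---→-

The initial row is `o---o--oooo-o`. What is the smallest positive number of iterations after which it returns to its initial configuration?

-o-ooooo---oo
oooo----o-oo-
o---o--oooo-o

3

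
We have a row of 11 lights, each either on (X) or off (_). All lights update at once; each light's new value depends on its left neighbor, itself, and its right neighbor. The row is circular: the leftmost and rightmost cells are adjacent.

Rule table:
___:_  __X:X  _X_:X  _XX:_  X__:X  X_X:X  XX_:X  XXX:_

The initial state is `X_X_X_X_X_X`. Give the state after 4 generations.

XXXXXXXXXX_
_________XX
X_______X_X
XX_____XXX_

XX_____XXX_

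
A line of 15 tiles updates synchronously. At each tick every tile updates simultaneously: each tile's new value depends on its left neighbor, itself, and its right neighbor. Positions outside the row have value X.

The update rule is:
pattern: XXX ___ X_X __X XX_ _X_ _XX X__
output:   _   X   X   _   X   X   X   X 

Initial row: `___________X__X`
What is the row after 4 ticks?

XXXXXXXXXX_XX_X
_________XXXXXX
XXXXXXXX_X_____
_______XXXXXXX_

_______XXXXXXX_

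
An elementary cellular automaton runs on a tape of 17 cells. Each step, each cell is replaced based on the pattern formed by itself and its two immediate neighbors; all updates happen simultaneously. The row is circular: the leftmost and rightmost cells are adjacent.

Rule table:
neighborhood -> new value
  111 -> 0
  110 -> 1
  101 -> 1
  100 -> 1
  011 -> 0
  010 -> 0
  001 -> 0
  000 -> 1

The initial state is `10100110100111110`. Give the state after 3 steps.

01010011010000011
10101001101111001
11010100110001100

11010100110001100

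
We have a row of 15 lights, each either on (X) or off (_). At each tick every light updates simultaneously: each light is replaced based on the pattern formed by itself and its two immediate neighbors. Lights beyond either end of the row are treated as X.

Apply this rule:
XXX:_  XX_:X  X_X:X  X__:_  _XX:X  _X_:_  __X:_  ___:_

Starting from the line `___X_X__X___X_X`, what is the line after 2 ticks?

____X________XX
_____________X_

_____________X_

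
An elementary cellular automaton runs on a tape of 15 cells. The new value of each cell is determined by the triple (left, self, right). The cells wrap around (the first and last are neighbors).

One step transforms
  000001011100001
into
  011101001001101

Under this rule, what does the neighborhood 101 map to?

At position 6 the neighborhood is 101; the next row has 0 there.

0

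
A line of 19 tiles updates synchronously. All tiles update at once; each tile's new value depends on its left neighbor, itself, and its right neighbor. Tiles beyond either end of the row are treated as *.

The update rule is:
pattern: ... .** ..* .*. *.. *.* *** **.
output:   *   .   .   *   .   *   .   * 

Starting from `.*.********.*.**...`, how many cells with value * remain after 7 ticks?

10

tick 1: ***.......****.*.*.
tick 2: ..*.*****....******
tick 3: ..**....*.**.......
tick 4: ...*.**.**.*.*****.
tick 5: .*.**.**.****....**
tick 6: ***.**.**...*.**...
tick 7: ..**.**.*.*.**.*.*.
count of *: 10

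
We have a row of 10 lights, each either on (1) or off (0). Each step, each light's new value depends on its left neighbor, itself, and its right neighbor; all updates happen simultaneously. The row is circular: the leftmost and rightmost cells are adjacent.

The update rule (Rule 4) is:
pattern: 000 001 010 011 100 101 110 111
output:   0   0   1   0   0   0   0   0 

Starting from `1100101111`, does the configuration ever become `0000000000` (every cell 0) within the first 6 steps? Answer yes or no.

0000100000
0000100000  (fixed point — unchanged through step 6)
step 6 is 0000100000, still not uniform 0

no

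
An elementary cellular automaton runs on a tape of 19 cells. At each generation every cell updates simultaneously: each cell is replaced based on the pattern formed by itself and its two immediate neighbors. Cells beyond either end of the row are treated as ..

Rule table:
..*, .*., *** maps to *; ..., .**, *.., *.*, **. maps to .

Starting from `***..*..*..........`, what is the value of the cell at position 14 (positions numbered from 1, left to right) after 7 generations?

.

.*..**.**..........
**.*...............
...*...............
..**...............
.*.................
**.................
...................
position 14 holds .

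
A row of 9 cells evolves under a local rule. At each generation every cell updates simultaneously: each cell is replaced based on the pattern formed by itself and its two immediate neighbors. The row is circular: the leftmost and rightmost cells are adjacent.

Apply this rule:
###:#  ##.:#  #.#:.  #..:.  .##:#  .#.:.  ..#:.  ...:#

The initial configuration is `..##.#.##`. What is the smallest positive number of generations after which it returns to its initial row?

2

generation 1: ..##...##
generation 2: ..##.#.##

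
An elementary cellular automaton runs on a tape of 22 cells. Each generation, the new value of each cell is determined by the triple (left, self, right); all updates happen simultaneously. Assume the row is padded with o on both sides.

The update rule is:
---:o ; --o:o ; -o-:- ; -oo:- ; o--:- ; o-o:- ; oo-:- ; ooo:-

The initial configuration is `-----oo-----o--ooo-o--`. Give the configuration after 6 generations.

--------oo-----o--oooo

-oooo---oooo--o------o
------oo-----o--ooooo-
-ooooo---oooo--o------
-------oo-----o--ooooo
-oooooo---oooo--o-----
--------oo-----o--oooo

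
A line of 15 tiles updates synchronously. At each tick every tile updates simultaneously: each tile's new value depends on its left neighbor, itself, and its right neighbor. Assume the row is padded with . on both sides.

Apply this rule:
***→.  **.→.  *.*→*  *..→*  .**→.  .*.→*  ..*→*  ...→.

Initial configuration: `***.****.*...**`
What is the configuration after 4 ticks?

tick 1: ...*....***.*..
tick 2: ..***..*...***.
tick 3: .*...****.*...*
tick 4: ***.*....***.**

***.*....***.**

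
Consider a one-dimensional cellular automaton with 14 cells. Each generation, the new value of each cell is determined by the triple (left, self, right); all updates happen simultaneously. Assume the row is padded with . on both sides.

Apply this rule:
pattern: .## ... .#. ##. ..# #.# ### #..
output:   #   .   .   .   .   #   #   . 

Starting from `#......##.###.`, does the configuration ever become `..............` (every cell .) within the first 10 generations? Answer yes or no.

yes

.......#.###..
........###...
........##....
........#.....
..............
all cells are . at generation 5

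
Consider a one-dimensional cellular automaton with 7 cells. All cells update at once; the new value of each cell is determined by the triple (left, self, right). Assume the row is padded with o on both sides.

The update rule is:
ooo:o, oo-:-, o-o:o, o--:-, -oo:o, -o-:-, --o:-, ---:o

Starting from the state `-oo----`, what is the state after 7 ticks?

tick 1: oo--oo-
tick 2: o---o-o
tick 3: --o--oo
tick 4: -----oo
tick 5: -ooo-oo
tick 6: ooo-ooo
tick 7: oo-oooo

oo-oooo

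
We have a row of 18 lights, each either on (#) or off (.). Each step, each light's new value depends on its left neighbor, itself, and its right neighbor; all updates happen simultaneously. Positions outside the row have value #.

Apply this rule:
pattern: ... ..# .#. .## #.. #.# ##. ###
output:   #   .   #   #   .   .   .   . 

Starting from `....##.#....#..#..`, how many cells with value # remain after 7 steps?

6

.##.#..#.##.#..#..
.#..#..#.#..#..#..
.#..#..#.#..#..#..  (fixed point — unchanged through step 7)
count of #: 6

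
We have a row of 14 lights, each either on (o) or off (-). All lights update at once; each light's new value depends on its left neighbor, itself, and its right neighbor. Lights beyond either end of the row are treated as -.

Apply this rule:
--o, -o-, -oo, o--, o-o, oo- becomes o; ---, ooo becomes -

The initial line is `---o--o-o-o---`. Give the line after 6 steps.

o----oooo----o

--oooooooooo--
-oo--------oo-
oooo------oooo
o--oo----oo--o
oooooo--oooooo
o----oooo----o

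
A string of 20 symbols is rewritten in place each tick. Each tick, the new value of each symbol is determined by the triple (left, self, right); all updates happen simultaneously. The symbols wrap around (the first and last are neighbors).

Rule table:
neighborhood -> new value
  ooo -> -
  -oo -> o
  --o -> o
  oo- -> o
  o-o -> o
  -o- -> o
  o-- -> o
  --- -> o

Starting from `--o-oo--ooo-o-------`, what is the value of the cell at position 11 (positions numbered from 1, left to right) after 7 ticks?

o

ooooooooo-oooooooooo
--------ooo---------
ooooooooo-oooooooooo  (repeats tick 1; period 2)
tick 7: ooooooooo-oooooooooo
position 11 holds o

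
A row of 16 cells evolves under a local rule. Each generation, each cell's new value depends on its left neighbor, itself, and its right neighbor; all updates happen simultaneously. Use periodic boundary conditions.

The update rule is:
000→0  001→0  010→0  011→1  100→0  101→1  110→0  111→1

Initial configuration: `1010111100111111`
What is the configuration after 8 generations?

0000000000001111

generation 1: 0101111000111111
generation 2: 1011110000111110
generation 3: 0111100000111101
generation 4: 1111000000111010
generation 5: 1110000000110101
generation 6: 1100000000101011
generation 7: 1000000000010111
generation 8: 0000000000001111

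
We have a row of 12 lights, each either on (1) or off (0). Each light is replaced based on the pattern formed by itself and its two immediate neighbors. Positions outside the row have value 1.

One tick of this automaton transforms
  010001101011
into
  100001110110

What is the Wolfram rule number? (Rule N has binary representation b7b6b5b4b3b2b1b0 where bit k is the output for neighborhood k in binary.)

position 11: 111 → 0  (bit 7 = 0)
position 6: 110 → 1  (bit 6 = 1)
position 0: 101 → 1  (bit 5 = 1)
position 2: 100 → 0  (bit 4 = 0)
position 5: 011 → 1  (bit 3 = 1)
position 1: 010 → 0  (bit 2 = 0)
position 4: 001 → 0  (bit 1 = 0)
position 3: 000 → 0  (bit 0 = 0)
bits b7..b0 = 01101000 = 104

104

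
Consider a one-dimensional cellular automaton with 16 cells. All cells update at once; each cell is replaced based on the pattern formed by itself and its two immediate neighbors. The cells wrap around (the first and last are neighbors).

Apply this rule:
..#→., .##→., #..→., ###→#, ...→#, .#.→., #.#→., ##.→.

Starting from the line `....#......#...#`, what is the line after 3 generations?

.##..........#..

generation 1: .##...####...#..
generation 2: ....#..##..#...#
generation 3: .##..........#..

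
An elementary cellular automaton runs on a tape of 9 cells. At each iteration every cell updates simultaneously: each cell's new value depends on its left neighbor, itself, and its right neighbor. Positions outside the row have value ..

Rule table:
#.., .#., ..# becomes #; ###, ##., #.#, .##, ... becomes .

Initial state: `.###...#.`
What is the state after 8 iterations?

###......

#...#.###
##.##....
.....#...
....###..
...#...#.
..###.###
.#.......
###......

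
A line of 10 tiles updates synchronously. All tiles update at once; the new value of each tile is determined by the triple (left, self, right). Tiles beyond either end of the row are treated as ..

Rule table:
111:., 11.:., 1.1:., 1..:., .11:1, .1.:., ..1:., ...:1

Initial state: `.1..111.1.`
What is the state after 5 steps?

1...111.1.

....1.....
111...1111
1...1.1...
..1.....11
1...111.1.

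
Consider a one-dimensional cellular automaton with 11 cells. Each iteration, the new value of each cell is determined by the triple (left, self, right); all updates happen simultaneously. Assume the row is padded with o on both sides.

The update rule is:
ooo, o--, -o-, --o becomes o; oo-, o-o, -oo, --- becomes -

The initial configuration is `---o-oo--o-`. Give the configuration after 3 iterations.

o--oo-o-ooo

iteration 1: o-oo---ooo-
iteration 2: ----o-o-o--
iteration 3: o--oo-o-ooo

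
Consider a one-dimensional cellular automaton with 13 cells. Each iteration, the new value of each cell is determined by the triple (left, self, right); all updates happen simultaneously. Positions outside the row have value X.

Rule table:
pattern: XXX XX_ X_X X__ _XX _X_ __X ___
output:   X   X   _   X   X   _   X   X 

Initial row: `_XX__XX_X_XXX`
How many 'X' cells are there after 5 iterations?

_XXXXXX___XXX
_XXXXXXXXXXXX
_XXXXXXXXXXXX  (fixed point — unchanged through iteration 5)
count of X: 12

12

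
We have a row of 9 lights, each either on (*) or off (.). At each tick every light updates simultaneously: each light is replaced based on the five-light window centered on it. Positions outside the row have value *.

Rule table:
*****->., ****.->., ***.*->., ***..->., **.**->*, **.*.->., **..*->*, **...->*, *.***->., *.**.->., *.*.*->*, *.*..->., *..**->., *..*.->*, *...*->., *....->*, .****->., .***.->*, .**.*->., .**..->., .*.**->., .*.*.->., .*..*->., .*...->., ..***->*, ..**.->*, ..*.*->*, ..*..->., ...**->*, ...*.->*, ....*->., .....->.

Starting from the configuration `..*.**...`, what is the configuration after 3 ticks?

*.**...*.

***...*.*
...*.**..
*.**...*.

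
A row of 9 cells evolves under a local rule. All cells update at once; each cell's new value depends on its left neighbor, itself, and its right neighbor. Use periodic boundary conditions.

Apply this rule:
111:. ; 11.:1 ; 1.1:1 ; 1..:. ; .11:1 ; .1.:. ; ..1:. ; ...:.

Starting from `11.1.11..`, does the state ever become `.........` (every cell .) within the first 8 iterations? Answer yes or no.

yes

111.111..
1.111.1..
.11.11...
.11111...
.1...1...
.........
all cells are . at iteration 6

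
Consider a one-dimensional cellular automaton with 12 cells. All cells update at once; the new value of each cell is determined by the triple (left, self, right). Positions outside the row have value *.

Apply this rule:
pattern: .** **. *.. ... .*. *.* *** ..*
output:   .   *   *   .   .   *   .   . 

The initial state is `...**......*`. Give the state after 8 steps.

**.**.**....

step 1: *...**......
step 2: **...**.....
step 3: .**...**....
step 4: *.**...**...
step 5: **.**...**..
step 6: .**.**...**.
step 7: *.**.**...**
step 8: **.**.**....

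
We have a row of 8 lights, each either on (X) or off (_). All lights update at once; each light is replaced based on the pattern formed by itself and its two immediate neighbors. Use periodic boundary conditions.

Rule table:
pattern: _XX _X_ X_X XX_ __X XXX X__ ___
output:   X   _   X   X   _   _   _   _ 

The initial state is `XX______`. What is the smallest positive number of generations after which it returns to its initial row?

XX______

1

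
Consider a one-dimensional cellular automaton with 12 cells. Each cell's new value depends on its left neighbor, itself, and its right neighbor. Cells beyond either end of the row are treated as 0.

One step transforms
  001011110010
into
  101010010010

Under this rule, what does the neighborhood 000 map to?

1

At position 0 the neighborhood is 000; the next row has 1 there.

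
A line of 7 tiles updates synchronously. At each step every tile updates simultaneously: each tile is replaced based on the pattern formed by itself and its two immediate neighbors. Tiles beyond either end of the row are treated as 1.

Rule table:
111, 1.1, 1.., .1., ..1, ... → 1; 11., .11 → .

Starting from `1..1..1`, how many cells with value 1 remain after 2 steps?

.11111.
1.111.1
count of 1: 5

5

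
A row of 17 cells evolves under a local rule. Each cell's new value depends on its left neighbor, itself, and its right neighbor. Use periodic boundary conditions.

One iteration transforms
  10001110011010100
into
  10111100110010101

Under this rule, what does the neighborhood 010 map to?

1

At position 0 the neighborhood is 010; the next row has 1 there.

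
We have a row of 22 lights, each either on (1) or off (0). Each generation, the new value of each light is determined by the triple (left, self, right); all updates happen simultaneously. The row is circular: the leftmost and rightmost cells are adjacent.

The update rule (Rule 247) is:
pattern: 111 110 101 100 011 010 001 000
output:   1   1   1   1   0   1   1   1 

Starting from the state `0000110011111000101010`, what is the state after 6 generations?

1111011101111111111111
1111101110111111111111
1111110111011111111111
1111111011101111111111
1111111101110111111111
1111111110111011111111

1111111110111011111111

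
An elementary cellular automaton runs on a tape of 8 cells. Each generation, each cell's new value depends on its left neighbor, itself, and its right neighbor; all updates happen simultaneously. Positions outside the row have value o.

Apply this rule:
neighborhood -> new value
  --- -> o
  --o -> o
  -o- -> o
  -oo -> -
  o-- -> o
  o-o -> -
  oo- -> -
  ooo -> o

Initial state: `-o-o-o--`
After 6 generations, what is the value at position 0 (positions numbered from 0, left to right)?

-

-o-o-ooo
-o-o--oo
-o-ooo-o
-o--o---
-ooooooo
--oooooo
position 0 holds -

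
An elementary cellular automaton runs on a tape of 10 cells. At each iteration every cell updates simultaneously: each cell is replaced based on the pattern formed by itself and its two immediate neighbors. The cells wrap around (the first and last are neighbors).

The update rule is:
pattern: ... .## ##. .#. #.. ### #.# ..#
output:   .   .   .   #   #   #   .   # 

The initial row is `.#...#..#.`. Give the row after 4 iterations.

..#.#..###

###.######
##...#####
#.#.#.####
..#.#..###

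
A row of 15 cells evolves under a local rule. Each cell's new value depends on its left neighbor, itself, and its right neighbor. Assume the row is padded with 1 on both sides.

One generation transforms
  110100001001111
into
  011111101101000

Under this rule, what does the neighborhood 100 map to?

At position 4 the neighborhood is 100; the next row has 1 there.

1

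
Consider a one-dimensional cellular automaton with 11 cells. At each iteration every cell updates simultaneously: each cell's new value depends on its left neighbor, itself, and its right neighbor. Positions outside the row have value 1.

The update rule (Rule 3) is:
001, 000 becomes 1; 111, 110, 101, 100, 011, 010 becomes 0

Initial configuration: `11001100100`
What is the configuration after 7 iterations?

00000010001

00010001001
01100110010
00001000100
01110011001
00000100010
01111001100
00000010001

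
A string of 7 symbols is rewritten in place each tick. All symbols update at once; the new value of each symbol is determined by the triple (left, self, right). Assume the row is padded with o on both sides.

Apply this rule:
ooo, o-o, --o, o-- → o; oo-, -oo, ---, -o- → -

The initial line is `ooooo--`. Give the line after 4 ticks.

oooo-oo
ooo-o-o
oo-o-o-
o-o-o-o

o-o-o-o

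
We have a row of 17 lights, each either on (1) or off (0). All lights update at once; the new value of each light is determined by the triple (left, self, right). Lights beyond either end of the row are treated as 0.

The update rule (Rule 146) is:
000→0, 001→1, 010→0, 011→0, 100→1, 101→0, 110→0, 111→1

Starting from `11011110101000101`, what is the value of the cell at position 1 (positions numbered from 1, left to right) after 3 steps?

0

00001100000101000
00010010001000100
00101101010101010
position 1 holds 0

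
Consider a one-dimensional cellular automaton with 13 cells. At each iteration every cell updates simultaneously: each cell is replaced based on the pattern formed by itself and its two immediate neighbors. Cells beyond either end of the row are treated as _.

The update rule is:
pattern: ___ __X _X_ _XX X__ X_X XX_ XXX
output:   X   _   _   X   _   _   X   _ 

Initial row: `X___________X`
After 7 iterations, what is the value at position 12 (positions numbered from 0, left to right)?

__XXXXXXXXX__
X_X_______X_X
____XXXXX____
XXX_X___X_XXX
X_X___X___X_X
____X___X____
XXX___X___XXX
position 12 holds X

X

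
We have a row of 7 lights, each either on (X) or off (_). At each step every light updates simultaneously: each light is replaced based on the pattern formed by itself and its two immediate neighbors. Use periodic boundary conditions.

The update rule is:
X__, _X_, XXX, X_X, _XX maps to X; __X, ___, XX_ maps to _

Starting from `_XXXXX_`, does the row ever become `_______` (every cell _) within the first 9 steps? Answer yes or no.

_XXXX_X
XXXX_XX
XXX_XXX
XX_XXXX
X_XXXXX
_XXXXXX
XXXXXX_
XXXXX_X
XXXX_XX
step 9 is XXXX_XX, still not uniform _

no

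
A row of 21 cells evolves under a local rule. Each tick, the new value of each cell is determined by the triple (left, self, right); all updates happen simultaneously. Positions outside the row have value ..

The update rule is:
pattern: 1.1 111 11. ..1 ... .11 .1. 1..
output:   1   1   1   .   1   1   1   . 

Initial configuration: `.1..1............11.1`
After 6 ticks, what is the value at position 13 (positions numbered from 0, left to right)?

.1..1.1111111111.1111
.1..11111111111111111
.1..11111111111111111  (fixed point — unchanged through tick 6)
position 13 holds 1

1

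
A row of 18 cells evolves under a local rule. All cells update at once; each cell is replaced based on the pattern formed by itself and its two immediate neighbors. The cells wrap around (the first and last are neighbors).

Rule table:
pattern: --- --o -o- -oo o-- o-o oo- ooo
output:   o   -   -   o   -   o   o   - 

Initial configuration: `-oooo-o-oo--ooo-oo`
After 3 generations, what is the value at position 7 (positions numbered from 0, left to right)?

o

oo--oo-ooo--o-oooo
-o--oooo-o---oo---
----o--oo--o-oo-oo
position 7 holds o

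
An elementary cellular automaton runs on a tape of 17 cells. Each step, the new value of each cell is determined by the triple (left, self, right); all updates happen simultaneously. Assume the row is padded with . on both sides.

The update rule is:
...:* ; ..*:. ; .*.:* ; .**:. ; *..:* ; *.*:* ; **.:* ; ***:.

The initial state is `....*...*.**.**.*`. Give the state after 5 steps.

.**..**..**.**..*

***.***.**.**.***
..**..**.**.**..*
*..**..**.**.**.*
**..**..**.**.***
.**..**..**.**..*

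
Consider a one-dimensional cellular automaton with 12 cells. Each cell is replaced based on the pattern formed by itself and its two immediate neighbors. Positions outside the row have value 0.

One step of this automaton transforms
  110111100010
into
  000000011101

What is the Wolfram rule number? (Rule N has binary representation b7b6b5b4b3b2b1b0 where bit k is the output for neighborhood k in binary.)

position 4: 111 → 0  (bit 7 = 0)
position 1: 110 → 0  (bit 6 = 0)
position 2: 101 → 0  (bit 5 = 0)
position 7: 100 → 1  (bit 4 = 1)
position 0: 011 → 0  (bit 3 = 0)
position 10: 010 → 0  (bit 2 = 0)
position 9: 001 → 1  (bit 1 = 1)
position 8: 000 → 1  (bit 0 = 1)
bits b7..b0 = 00010011 = 19

19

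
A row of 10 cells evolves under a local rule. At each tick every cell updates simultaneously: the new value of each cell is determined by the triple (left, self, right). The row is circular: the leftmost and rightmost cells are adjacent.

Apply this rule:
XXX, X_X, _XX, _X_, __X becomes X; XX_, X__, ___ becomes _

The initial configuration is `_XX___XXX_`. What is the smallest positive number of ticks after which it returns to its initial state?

10

tick 1: XX___XXX__
tick 2: X___XXX__X
tick 3: ___XXX__XX
tick 4: __XXX__XX_
tick 5: _XXX__XX__
tick 6: XXX__XX___
tick 7: XX__XX___X
tick 8: X__XX___XX
tick 9: __XX___XXX
tick 10: _XX___XXX_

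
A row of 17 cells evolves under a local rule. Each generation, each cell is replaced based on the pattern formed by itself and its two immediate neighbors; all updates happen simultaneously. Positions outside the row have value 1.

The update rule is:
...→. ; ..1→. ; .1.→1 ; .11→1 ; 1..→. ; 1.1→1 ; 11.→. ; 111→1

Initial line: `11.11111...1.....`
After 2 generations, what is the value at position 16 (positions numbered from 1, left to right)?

1.11111....1.....
.11111.....1.....
position 16 holds .

.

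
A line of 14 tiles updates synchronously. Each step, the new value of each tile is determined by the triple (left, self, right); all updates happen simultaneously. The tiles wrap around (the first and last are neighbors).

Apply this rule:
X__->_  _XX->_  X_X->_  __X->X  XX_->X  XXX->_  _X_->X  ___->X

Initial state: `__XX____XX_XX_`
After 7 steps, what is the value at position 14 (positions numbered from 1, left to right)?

_

step 1: XX_X_XXX_X__X_
step 2: _X_X___X_X_XX_
step 3: XX_X_XXX_X__X_  (repeats step 1; period 2)
step 7: XX_X_XXX_X__X_
position 14 holds _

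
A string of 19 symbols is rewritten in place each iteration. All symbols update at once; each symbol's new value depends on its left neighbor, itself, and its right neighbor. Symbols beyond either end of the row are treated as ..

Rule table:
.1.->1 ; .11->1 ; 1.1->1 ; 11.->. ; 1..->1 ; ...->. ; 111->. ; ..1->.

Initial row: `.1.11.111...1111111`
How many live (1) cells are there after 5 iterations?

8

.111.11..1..1......
.1..11.1.11.11.....
.11.1.1111.11.1....
.1.1111...11.111...
.111...1..1.11..1..
count of 1: 8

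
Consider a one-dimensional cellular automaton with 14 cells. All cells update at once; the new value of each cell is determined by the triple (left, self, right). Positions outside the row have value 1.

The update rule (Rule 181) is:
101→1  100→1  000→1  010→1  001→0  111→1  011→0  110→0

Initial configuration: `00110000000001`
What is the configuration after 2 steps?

01100111111010

10001111111100
01100111111010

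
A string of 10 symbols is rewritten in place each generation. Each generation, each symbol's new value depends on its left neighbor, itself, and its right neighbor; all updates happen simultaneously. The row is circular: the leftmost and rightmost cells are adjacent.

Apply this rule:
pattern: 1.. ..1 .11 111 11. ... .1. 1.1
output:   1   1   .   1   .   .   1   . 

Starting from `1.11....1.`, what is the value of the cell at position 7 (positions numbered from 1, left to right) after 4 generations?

.

1...1..11.
11.1111...
....11.1.1
1..1...1.1
position 7 holds .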